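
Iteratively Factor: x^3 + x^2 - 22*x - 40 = (x + 2)*(x^2 - x - 20) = (x - 5)*(x + 2)*(x + 4)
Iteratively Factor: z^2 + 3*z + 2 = (z + 1)*(z + 2)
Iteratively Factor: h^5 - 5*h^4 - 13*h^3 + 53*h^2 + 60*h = (h + 3)*(h^4 - 8*h^3 + 11*h^2 + 20*h) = (h - 5)*(h + 3)*(h^3 - 3*h^2 - 4*h) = (h - 5)*(h + 1)*(h + 3)*(h^2 - 4*h) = (h - 5)*(h - 4)*(h + 1)*(h + 3)*(h)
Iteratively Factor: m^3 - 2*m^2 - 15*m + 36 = (m + 4)*(m^2 - 6*m + 9) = (m - 3)*(m + 4)*(m - 3)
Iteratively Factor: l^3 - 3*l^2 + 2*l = (l)*(l^2 - 3*l + 2) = l*(l - 1)*(l - 2)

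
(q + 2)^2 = q^2 + 4*q + 4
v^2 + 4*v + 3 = (v + 1)*(v + 3)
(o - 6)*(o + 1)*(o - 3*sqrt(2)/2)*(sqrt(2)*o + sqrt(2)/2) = sqrt(2)*o^4 - 9*sqrt(2)*o^3/2 - 3*o^3 - 17*sqrt(2)*o^2/2 + 27*o^2/2 - 3*sqrt(2)*o + 51*o/2 + 9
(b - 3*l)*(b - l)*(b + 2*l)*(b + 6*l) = b^4 + 4*b^3*l - 17*b^2*l^2 - 24*b*l^3 + 36*l^4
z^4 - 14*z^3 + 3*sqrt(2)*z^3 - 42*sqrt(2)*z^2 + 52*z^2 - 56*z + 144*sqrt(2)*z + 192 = (z - 8)*(z - 6)*(z + sqrt(2))*(z + 2*sqrt(2))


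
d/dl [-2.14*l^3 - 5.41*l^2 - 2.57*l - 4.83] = -6.42*l^2 - 10.82*l - 2.57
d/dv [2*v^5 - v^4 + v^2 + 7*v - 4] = 10*v^4 - 4*v^3 + 2*v + 7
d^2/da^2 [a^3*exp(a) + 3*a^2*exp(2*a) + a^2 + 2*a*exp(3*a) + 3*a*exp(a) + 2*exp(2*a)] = a^3*exp(a) + 12*a^2*exp(2*a) + 6*a^2*exp(a) + 18*a*exp(3*a) + 24*a*exp(2*a) + 9*a*exp(a) + 12*exp(3*a) + 14*exp(2*a) + 6*exp(a) + 2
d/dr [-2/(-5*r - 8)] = -10/(5*r + 8)^2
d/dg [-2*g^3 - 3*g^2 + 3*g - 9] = -6*g^2 - 6*g + 3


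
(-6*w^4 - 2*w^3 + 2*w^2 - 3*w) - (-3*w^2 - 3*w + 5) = -6*w^4 - 2*w^3 + 5*w^2 - 5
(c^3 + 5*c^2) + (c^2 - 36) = c^3 + 6*c^2 - 36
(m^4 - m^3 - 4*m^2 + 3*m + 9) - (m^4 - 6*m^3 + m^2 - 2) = 5*m^3 - 5*m^2 + 3*m + 11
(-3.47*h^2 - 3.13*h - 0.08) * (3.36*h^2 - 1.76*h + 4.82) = -11.6592*h^4 - 4.4096*h^3 - 11.4854*h^2 - 14.9458*h - 0.3856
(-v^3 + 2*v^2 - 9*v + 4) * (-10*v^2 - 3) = 10*v^5 - 20*v^4 + 93*v^3 - 46*v^2 + 27*v - 12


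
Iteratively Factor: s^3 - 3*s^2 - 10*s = (s)*(s^2 - 3*s - 10) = s*(s + 2)*(s - 5)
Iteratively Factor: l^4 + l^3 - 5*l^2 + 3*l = (l + 3)*(l^3 - 2*l^2 + l) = (l - 1)*(l + 3)*(l^2 - l) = l*(l - 1)*(l + 3)*(l - 1)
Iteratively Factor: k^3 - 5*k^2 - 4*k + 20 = (k - 2)*(k^2 - 3*k - 10) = (k - 2)*(k + 2)*(k - 5)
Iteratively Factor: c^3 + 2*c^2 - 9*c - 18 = (c + 2)*(c^2 - 9) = (c + 2)*(c + 3)*(c - 3)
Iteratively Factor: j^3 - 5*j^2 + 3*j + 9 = (j + 1)*(j^2 - 6*j + 9) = (j - 3)*(j + 1)*(j - 3)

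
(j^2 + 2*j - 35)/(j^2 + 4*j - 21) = (j - 5)/(j - 3)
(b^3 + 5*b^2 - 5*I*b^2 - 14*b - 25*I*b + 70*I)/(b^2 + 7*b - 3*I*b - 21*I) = (b^2 - b*(2 + 5*I) + 10*I)/(b - 3*I)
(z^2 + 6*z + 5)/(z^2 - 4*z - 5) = (z + 5)/(z - 5)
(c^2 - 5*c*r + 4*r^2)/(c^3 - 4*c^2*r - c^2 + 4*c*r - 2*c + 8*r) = (c - r)/(c^2 - c - 2)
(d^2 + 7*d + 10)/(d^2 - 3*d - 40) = (d + 2)/(d - 8)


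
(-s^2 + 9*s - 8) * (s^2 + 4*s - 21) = -s^4 + 5*s^3 + 49*s^2 - 221*s + 168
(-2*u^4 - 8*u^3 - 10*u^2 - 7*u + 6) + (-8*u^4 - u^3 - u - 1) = -10*u^4 - 9*u^3 - 10*u^2 - 8*u + 5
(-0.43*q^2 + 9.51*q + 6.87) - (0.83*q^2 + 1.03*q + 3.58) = -1.26*q^2 + 8.48*q + 3.29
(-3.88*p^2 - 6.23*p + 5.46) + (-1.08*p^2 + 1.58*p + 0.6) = -4.96*p^2 - 4.65*p + 6.06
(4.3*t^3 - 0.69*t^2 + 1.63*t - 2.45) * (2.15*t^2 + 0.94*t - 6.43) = 9.245*t^5 + 2.5585*t^4 - 24.7931*t^3 + 0.701399999999999*t^2 - 12.7839*t + 15.7535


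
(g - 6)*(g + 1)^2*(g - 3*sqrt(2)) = g^4 - 3*sqrt(2)*g^3 - 4*g^3 - 11*g^2 + 12*sqrt(2)*g^2 - 6*g + 33*sqrt(2)*g + 18*sqrt(2)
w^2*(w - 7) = w^3 - 7*w^2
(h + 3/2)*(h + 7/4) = h^2 + 13*h/4 + 21/8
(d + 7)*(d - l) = d^2 - d*l + 7*d - 7*l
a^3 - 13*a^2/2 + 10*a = a*(a - 4)*(a - 5/2)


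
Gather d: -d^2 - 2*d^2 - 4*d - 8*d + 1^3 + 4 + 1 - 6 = -3*d^2 - 12*d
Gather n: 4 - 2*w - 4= -2*w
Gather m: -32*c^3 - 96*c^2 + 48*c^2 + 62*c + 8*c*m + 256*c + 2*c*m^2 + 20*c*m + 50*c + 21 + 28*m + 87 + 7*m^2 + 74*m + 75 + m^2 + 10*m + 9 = -32*c^3 - 48*c^2 + 368*c + m^2*(2*c + 8) + m*(28*c + 112) + 192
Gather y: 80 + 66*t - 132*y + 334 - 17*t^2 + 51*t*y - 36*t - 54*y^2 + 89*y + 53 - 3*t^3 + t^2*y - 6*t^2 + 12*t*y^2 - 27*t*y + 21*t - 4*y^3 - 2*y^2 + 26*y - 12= -3*t^3 - 23*t^2 + 51*t - 4*y^3 + y^2*(12*t - 56) + y*(t^2 + 24*t - 17) + 455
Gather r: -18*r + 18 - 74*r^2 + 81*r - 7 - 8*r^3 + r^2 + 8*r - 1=-8*r^3 - 73*r^2 + 71*r + 10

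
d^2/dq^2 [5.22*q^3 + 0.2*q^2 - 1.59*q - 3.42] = 31.32*q + 0.4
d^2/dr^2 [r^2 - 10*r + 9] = 2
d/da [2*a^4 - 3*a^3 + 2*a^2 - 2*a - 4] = 8*a^3 - 9*a^2 + 4*a - 2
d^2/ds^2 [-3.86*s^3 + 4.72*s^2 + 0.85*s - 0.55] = 9.44 - 23.16*s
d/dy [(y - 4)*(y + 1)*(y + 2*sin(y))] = (y - 4)*(y + 1)*(2*cos(y) + 1) + (y - 4)*(y + 2*sin(y)) + (y + 1)*(y + 2*sin(y))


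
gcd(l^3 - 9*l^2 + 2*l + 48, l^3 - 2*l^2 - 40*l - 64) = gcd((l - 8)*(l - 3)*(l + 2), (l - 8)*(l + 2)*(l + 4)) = l^2 - 6*l - 16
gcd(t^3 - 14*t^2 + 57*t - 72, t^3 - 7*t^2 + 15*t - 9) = t^2 - 6*t + 9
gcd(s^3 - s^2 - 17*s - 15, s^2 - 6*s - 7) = s + 1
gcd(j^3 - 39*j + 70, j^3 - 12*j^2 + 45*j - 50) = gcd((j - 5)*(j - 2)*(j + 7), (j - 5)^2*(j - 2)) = j^2 - 7*j + 10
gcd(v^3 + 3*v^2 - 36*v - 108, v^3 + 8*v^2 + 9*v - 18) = v^2 + 9*v + 18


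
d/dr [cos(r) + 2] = -sin(r)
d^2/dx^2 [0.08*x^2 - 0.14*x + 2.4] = 0.160000000000000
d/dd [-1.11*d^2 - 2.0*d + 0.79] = -2.22*d - 2.0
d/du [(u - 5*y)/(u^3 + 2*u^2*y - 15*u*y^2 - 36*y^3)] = (-2*u^2 + 19*u*y - 37*y^2)/(u^5 + u^4*y - 29*u^3*y^2 - 45*u^2*y^3 + 216*u*y^4 + 432*y^5)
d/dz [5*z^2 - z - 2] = 10*z - 1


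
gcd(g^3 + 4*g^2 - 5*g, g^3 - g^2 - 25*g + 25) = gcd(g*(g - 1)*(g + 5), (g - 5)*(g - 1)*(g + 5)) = g^2 + 4*g - 5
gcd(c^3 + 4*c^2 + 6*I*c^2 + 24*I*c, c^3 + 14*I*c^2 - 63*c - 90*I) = c + 6*I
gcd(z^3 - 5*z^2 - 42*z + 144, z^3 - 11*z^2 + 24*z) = z^2 - 11*z + 24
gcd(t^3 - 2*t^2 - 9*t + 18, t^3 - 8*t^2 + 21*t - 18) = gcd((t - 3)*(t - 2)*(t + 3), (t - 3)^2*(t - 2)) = t^2 - 5*t + 6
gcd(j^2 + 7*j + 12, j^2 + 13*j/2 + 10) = j + 4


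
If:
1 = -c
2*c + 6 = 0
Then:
No Solution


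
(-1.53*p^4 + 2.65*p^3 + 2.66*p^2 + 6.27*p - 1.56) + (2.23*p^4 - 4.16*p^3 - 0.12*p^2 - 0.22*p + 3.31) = 0.7*p^4 - 1.51*p^3 + 2.54*p^2 + 6.05*p + 1.75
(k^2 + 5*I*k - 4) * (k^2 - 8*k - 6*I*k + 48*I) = k^4 - 8*k^3 - I*k^3 + 26*k^2 + 8*I*k^2 - 208*k + 24*I*k - 192*I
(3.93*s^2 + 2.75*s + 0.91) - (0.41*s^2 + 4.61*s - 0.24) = 3.52*s^2 - 1.86*s + 1.15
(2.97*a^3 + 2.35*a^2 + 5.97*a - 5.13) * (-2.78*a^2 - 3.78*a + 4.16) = -8.2566*a^5 - 17.7596*a^4 - 13.1244*a^3 + 1.4708*a^2 + 44.2266*a - 21.3408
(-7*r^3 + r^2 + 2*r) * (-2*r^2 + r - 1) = 14*r^5 - 9*r^4 + 4*r^3 + r^2 - 2*r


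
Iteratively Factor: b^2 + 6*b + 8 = (b + 2)*(b + 4)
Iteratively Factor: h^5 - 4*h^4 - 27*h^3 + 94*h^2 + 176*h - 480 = (h + 3)*(h^4 - 7*h^3 - 6*h^2 + 112*h - 160) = (h + 3)*(h + 4)*(h^3 - 11*h^2 + 38*h - 40) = (h - 4)*(h + 3)*(h + 4)*(h^2 - 7*h + 10) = (h - 5)*(h - 4)*(h + 3)*(h + 4)*(h - 2)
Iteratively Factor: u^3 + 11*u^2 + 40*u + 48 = (u + 4)*(u^2 + 7*u + 12) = (u + 3)*(u + 4)*(u + 4)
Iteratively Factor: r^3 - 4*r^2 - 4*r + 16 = (r + 2)*(r^2 - 6*r + 8) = (r - 2)*(r + 2)*(r - 4)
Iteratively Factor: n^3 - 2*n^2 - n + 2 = (n + 1)*(n^2 - 3*n + 2) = (n - 2)*(n + 1)*(n - 1)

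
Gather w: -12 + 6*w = 6*w - 12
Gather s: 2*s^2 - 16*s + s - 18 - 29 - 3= 2*s^2 - 15*s - 50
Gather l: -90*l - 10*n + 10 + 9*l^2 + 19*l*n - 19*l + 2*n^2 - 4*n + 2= 9*l^2 + l*(19*n - 109) + 2*n^2 - 14*n + 12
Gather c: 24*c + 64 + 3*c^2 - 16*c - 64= 3*c^2 + 8*c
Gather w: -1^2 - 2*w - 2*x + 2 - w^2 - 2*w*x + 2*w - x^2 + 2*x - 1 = -w^2 - 2*w*x - x^2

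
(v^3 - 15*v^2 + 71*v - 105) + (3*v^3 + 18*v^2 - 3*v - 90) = 4*v^3 + 3*v^2 + 68*v - 195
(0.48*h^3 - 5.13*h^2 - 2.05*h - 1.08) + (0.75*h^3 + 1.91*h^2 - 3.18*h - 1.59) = 1.23*h^3 - 3.22*h^2 - 5.23*h - 2.67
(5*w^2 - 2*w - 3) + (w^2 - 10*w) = 6*w^2 - 12*w - 3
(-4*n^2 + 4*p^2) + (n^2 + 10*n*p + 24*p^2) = -3*n^2 + 10*n*p + 28*p^2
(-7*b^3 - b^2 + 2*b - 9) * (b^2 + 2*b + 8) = -7*b^5 - 15*b^4 - 56*b^3 - 13*b^2 - 2*b - 72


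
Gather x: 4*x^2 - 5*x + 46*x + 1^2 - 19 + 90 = 4*x^2 + 41*x + 72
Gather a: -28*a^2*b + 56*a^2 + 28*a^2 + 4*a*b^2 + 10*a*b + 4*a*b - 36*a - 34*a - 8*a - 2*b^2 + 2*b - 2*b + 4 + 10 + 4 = a^2*(84 - 28*b) + a*(4*b^2 + 14*b - 78) - 2*b^2 + 18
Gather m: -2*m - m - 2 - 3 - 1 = -3*m - 6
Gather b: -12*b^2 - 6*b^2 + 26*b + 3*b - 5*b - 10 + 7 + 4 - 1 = -18*b^2 + 24*b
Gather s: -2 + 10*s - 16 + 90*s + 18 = 100*s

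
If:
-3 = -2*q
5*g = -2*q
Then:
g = -3/5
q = 3/2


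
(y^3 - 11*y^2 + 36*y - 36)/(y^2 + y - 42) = (y^2 - 5*y + 6)/(y + 7)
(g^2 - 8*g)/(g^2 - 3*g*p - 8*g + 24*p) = g/(g - 3*p)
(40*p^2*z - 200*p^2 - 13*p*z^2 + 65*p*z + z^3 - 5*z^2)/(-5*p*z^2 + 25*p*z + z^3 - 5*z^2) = (-8*p + z)/z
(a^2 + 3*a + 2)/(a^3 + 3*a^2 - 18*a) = (a^2 + 3*a + 2)/(a*(a^2 + 3*a - 18))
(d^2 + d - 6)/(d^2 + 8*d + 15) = (d - 2)/(d + 5)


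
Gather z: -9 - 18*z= -18*z - 9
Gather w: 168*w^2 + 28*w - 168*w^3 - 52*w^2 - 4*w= -168*w^3 + 116*w^2 + 24*w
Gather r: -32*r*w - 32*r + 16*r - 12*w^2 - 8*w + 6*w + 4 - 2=r*(-32*w - 16) - 12*w^2 - 2*w + 2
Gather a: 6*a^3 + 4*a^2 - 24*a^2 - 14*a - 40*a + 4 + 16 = 6*a^3 - 20*a^2 - 54*a + 20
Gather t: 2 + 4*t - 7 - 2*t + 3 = 2*t - 2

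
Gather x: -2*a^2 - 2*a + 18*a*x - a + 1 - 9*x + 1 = -2*a^2 - 3*a + x*(18*a - 9) + 2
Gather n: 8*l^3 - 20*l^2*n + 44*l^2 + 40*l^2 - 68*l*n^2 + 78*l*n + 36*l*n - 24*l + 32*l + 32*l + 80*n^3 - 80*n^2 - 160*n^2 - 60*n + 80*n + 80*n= 8*l^3 + 84*l^2 + 40*l + 80*n^3 + n^2*(-68*l - 240) + n*(-20*l^2 + 114*l + 100)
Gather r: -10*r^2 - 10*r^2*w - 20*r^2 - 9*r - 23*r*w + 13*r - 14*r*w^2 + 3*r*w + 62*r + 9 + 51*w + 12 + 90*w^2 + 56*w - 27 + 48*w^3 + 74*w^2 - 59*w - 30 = r^2*(-10*w - 30) + r*(-14*w^2 - 20*w + 66) + 48*w^3 + 164*w^2 + 48*w - 36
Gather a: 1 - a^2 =1 - a^2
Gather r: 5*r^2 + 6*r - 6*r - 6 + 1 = 5*r^2 - 5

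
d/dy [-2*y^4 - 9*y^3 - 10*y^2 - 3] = y*(-8*y^2 - 27*y - 20)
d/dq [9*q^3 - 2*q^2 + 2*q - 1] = 27*q^2 - 4*q + 2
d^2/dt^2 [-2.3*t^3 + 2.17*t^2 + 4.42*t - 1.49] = 4.34 - 13.8*t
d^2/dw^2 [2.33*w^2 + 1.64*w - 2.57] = 4.66000000000000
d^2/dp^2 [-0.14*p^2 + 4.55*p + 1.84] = -0.280000000000000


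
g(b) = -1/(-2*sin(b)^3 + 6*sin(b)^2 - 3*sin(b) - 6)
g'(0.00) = -0.08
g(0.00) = 0.17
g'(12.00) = -1.70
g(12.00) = 0.42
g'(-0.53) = -1.26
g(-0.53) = 0.37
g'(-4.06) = -0.05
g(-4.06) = 0.18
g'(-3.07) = 0.12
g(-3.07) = 0.17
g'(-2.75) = 0.52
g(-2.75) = 0.26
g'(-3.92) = -0.05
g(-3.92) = 0.17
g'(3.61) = 0.82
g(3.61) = 0.31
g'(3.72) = 1.89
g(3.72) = 0.45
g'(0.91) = 0.05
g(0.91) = 0.18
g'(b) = -(6*sin(b)^2*cos(b) - 12*sin(b)*cos(b) + 3*cos(b))/(-2*sin(b)^3 + 6*sin(b)^2 - 3*sin(b) - 6)^2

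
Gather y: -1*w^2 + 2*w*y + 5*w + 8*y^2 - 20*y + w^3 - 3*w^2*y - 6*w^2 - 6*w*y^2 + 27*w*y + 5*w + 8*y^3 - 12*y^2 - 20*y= w^3 - 7*w^2 + 10*w + 8*y^3 + y^2*(-6*w - 4) + y*(-3*w^2 + 29*w - 40)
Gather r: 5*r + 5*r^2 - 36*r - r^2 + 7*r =4*r^2 - 24*r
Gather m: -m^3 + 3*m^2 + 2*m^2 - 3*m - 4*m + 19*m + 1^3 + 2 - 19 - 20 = -m^3 + 5*m^2 + 12*m - 36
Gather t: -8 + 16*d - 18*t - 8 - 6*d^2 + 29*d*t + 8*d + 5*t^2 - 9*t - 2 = -6*d^2 + 24*d + 5*t^2 + t*(29*d - 27) - 18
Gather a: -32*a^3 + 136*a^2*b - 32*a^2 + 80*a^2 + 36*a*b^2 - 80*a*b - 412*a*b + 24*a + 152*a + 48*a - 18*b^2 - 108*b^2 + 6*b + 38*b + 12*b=-32*a^3 + a^2*(136*b + 48) + a*(36*b^2 - 492*b + 224) - 126*b^2 + 56*b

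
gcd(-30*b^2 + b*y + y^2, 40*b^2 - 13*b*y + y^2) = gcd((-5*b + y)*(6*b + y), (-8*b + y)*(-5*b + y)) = -5*b + y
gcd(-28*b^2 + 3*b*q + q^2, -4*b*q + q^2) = -4*b + q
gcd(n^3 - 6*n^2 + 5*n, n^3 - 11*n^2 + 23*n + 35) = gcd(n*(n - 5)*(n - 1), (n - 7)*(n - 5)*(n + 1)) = n - 5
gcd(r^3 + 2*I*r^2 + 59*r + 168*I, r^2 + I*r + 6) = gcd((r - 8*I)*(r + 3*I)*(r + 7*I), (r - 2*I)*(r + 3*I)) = r + 3*I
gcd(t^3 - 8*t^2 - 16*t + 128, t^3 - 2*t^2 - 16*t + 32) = t^2 - 16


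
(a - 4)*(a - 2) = a^2 - 6*a + 8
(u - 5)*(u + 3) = u^2 - 2*u - 15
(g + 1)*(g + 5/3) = g^2 + 8*g/3 + 5/3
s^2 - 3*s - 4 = (s - 4)*(s + 1)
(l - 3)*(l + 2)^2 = l^3 + l^2 - 8*l - 12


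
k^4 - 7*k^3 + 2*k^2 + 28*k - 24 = (k - 6)*(k - 2)*(k - 1)*(k + 2)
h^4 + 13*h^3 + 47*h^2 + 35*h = h*(h + 1)*(h + 5)*(h + 7)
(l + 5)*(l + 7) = l^2 + 12*l + 35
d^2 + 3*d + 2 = (d + 1)*(d + 2)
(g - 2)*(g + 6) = g^2 + 4*g - 12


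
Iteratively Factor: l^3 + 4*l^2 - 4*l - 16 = (l + 2)*(l^2 + 2*l - 8) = (l + 2)*(l + 4)*(l - 2)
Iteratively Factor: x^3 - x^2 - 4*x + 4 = (x + 2)*(x^2 - 3*x + 2) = (x - 2)*(x + 2)*(x - 1)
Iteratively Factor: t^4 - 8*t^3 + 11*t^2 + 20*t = (t)*(t^3 - 8*t^2 + 11*t + 20) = t*(t - 5)*(t^2 - 3*t - 4) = t*(t - 5)*(t - 4)*(t + 1)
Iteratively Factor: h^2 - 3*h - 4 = (h + 1)*(h - 4)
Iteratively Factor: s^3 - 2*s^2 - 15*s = (s + 3)*(s^2 - 5*s) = (s - 5)*(s + 3)*(s)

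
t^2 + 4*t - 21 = (t - 3)*(t + 7)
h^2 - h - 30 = (h - 6)*(h + 5)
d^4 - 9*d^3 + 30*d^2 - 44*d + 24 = (d - 3)*(d - 2)^3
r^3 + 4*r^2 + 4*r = r*(r + 2)^2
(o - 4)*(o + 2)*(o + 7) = o^3 + 5*o^2 - 22*o - 56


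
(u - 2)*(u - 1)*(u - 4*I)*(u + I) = u^4 - 3*u^3 - 3*I*u^3 + 6*u^2 + 9*I*u^2 - 12*u - 6*I*u + 8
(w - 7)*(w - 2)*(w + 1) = w^3 - 8*w^2 + 5*w + 14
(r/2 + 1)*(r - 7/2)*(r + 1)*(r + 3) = r^4/2 + 5*r^3/4 - 5*r^2 - 65*r/4 - 21/2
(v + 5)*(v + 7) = v^2 + 12*v + 35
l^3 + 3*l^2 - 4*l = l*(l - 1)*(l + 4)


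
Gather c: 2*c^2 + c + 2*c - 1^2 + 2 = 2*c^2 + 3*c + 1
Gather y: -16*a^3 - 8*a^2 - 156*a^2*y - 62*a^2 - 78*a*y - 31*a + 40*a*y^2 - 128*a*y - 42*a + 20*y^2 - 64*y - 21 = -16*a^3 - 70*a^2 - 73*a + y^2*(40*a + 20) + y*(-156*a^2 - 206*a - 64) - 21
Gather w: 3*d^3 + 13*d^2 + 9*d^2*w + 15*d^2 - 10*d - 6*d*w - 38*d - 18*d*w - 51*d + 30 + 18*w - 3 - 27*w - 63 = 3*d^3 + 28*d^2 - 99*d + w*(9*d^2 - 24*d - 9) - 36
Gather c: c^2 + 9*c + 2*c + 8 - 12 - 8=c^2 + 11*c - 12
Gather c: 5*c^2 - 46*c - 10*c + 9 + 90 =5*c^2 - 56*c + 99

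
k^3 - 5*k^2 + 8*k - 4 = (k - 2)^2*(k - 1)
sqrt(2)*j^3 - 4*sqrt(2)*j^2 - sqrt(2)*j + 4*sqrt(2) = (j - 4)*(j - 1)*(sqrt(2)*j + sqrt(2))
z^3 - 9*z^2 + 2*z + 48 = (z - 8)*(z - 3)*(z + 2)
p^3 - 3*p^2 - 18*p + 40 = (p - 5)*(p - 2)*(p + 4)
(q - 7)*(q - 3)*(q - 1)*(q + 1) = q^4 - 10*q^3 + 20*q^2 + 10*q - 21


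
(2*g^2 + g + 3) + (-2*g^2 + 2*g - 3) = 3*g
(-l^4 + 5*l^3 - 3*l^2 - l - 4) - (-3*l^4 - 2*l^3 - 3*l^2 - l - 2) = 2*l^4 + 7*l^3 - 2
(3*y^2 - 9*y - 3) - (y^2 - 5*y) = 2*y^2 - 4*y - 3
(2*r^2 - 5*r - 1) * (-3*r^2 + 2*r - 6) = -6*r^4 + 19*r^3 - 19*r^2 + 28*r + 6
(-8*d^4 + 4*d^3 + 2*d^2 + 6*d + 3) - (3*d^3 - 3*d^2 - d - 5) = -8*d^4 + d^3 + 5*d^2 + 7*d + 8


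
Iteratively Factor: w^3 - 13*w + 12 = (w + 4)*(w^2 - 4*w + 3) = (w - 3)*(w + 4)*(w - 1)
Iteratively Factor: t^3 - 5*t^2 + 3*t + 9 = (t - 3)*(t^2 - 2*t - 3) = (t - 3)^2*(t + 1)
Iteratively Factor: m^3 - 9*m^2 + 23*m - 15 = (m - 3)*(m^2 - 6*m + 5) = (m - 3)*(m - 1)*(m - 5)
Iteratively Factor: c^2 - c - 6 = (c - 3)*(c + 2)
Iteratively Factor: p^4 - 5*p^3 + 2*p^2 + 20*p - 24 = (p - 2)*(p^3 - 3*p^2 - 4*p + 12) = (p - 2)^2*(p^2 - p - 6) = (p - 3)*(p - 2)^2*(p + 2)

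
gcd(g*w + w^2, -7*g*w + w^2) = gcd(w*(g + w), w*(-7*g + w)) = w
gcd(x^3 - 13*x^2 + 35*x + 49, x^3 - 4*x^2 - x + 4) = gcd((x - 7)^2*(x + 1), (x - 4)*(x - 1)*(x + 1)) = x + 1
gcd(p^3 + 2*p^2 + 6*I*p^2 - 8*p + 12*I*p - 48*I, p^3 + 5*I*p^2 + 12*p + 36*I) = p + 6*I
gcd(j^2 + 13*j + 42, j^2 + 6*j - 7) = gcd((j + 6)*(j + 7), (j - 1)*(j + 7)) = j + 7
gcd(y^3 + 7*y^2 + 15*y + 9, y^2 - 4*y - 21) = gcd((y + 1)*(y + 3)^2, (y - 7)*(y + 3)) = y + 3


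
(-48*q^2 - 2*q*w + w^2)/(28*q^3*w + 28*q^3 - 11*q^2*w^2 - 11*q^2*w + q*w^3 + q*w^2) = (-48*q^2 - 2*q*w + w^2)/(q*(28*q^2*w + 28*q^2 - 11*q*w^2 - 11*q*w + w^3 + w^2))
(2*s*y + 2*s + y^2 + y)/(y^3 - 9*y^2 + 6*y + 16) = (2*s + y)/(y^2 - 10*y + 16)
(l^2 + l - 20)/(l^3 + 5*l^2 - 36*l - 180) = (l - 4)/(l^2 - 36)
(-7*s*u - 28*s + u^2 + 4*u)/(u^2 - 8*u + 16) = (-7*s*u - 28*s + u^2 + 4*u)/(u^2 - 8*u + 16)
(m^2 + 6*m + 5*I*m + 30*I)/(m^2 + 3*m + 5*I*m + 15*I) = (m + 6)/(m + 3)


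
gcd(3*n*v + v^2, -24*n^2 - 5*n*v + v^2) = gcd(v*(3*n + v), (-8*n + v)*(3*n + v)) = 3*n + v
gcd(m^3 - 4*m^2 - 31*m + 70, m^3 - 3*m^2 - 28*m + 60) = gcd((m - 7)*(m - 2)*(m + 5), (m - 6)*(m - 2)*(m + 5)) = m^2 + 3*m - 10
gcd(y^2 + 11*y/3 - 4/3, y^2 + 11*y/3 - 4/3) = y^2 + 11*y/3 - 4/3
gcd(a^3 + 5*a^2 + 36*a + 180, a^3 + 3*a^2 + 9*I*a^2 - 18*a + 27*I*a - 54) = a + 6*I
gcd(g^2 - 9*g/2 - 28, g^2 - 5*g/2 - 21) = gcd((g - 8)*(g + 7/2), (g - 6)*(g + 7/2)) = g + 7/2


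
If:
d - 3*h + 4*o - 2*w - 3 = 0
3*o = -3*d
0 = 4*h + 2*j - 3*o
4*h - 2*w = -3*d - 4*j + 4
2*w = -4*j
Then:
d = 8/9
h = -1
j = 2/3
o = -8/9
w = -4/3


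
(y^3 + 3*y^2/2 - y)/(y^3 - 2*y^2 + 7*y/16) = 8*(2*y^2 + 3*y - 2)/(16*y^2 - 32*y + 7)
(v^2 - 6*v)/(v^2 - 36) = v/(v + 6)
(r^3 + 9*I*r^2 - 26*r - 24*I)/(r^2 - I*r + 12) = (r^2 + 6*I*r - 8)/(r - 4*I)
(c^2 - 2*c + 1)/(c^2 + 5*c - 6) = (c - 1)/(c + 6)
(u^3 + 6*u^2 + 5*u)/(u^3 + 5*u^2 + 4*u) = (u + 5)/(u + 4)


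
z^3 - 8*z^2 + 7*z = z*(z - 7)*(z - 1)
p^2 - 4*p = p*(p - 4)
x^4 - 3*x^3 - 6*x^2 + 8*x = x*(x - 4)*(x - 1)*(x + 2)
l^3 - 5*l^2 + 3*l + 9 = (l - 3)^2*(l + 1)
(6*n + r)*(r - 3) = 6*n*r - 18*n + r^2 - 3*r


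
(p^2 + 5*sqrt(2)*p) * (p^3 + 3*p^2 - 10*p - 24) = p^5 + 3*p^4 + 5*sqrt(2)*p^4 - 10*p^3 + 15*sqrt(2)*p^3 - 50*sqrt(2)*p^2 - 24*p^2 - 120*sqrt(2)*p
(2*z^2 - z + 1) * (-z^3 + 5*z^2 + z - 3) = -2*z^5 + 11*z^4 - 4*z^3 - 2*z^2 + 4*z - 3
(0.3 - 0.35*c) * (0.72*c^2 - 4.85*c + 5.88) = -0.252*c^3 + 1.9135*c^2 - 3.513*c + 1.764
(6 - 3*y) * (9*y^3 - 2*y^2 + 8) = -27*y^4 + 60*y^3 - 12*y^2 - 24*y + 48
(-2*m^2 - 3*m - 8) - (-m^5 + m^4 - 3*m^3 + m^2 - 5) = m^5 - m^4 + 3*m^3 - 3*m^2 - 3*m - 3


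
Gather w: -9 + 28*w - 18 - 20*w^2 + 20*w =-20*w^2 + 48*w - 27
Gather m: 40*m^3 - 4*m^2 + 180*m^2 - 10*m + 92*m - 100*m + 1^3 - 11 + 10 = 40*m^3 + 176*m^2 - 18*m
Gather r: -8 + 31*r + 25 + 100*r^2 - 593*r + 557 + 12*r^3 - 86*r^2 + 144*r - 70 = 12*r^3 + 14*r^2 - 418*r + 504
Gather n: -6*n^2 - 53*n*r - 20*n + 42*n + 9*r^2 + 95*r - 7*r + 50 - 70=-6*n^2 + n*(22 - 53*r) + 9*r^2 + 88*r - 20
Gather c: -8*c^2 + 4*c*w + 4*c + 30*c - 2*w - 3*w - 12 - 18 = -8*c^2 + c*(4*w + 34) - 5*w - 30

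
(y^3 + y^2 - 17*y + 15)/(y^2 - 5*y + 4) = (y^2 + 2*y - 15)/(y - 4)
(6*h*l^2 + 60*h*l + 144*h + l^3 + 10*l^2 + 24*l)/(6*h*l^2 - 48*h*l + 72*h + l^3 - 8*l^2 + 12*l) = (l^2 + 10*l + 24)/(l^2 - 8*l + 12)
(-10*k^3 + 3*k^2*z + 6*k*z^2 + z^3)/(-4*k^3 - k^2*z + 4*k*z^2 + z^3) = (10*k^2 + 7*k*z + z^2)/(4*k^2 + 5*k*z + z^2)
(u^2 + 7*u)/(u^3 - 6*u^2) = (u + 7)/(u*(u - 6))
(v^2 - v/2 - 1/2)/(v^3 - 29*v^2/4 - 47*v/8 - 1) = 4*(v - 1)/(4*v^2 - 31*v - 8)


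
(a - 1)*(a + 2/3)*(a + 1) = a^3 + 2*a^2/3 - a - 2/3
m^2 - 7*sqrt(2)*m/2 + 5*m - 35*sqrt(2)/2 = (m + 5)*(m - 7*sqrt(2)/2)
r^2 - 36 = (r - 6)*(r + 6)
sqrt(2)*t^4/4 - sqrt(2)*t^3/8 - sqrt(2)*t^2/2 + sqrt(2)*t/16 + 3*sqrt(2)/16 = (t/2 + 1/2)*(t - 3/2)*(t - sqrt(2)/2)*(sqrt(2)*t/2 + 1/2)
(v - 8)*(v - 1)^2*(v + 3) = v^4 - 7*v^3 - 13*v^2 + 43*v - 24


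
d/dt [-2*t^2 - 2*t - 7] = -4*t - 2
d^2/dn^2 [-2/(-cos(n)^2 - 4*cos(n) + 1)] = 2*(-4*sin(n)^4 + 22*sin(n)^2 + 11*cos(n) - 3*cos(3*n) + 16)/(-sin(n)^2 + 4*cos(n))^3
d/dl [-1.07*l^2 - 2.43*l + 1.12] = -2.14*l - 2.43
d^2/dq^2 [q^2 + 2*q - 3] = 2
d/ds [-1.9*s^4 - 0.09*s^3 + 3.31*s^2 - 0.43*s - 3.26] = -7.6*s^3 - 0.27*s^2 + 6.62*s - 0.43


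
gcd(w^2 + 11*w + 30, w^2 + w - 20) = w + 5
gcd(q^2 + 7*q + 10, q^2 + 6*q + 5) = q + 5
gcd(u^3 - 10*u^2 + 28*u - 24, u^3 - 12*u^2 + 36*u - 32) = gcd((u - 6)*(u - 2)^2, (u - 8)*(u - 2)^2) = u^2 - 4*u + 4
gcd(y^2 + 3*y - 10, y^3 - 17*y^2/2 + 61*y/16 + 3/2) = 1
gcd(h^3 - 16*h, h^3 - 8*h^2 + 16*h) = h^2 - 4*h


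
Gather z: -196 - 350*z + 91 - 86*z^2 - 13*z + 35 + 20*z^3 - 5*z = 20*z^3 - 86*z^2 - 368*z - 70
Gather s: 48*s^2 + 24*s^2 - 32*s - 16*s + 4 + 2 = 72*s^2 - 48*s + 6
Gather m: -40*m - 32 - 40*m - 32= -80*m - 64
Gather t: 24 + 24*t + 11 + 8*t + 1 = 32*t + 36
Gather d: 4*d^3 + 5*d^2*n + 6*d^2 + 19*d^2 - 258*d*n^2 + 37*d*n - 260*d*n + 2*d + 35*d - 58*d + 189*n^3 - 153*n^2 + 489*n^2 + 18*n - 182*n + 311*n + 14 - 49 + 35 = 4*d^3 + d^2*(5*n + 25) + d*(-258*n^2 - 223*n - 21) + 189*n^3 + 336*n^2 + 147*n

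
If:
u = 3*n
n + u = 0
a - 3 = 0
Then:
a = 3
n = 0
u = 0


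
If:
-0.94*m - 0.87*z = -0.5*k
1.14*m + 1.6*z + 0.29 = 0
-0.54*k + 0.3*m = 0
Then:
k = 2.07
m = 3.72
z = -2.83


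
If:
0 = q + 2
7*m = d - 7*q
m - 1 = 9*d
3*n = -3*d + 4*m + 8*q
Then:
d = 7/62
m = 125/62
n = -171/62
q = -2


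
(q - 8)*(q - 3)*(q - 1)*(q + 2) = q^4 - 10*q^3 + 11*q^2 + 46*q - 48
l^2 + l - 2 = (l - 1)*(l + 2)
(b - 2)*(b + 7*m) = b^2 + 7*b*m - 2*b - 14*m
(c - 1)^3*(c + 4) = c^4 + c^3 - 9*c^2 + 11*c - 4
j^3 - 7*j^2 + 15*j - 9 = (j - 3)^2*(j - 1)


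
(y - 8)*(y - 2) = y^2 - 10*y + 16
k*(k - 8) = k^2 - 8*k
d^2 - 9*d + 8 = (d - 8)*(d - 1)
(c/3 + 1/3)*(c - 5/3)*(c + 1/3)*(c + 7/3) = c^4/3 + 2*c^3/3 - 8*c^2/9 - 134*c/81 - 35/81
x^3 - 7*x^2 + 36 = (x - 6)*(x - 3)*(x + 2)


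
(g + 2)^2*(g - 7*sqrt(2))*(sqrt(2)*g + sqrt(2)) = sqrt(2)*g^4 - 14*g^3 + 5*sqrt(2)*g^3 - 70*g^2 + 8*sqrt(2)*g^2 - 112*g + 4*sqrt(2)*g - 56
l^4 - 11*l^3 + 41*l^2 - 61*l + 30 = (l - 5)*(l - 3)*(l - 2)*(l - 1)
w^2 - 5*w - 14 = (w - 7)*(w + 2)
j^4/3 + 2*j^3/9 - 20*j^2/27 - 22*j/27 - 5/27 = (j/3 + 1/3)*(j - 5/3)*(j + 1/3)*(j + 1)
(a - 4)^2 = a^2 - 8*a + 16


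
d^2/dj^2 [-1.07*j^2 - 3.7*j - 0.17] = -2.14000000000000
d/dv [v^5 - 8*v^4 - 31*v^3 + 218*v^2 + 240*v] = 5*v^4 - 32*v^3 - 93*v^2 + 436*v + 240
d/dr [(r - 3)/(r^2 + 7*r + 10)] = (r^2 + 7*r - (r - 3)*(2*r + 7) + 10)/(r^2 + 7*r + 10)^2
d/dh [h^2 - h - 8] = 2*h - 1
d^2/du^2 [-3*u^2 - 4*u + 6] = -6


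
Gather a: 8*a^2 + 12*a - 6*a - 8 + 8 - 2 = 8*a^2 + 6*a - 2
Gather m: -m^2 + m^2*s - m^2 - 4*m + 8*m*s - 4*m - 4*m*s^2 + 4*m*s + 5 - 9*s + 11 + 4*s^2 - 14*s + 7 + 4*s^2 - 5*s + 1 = m^2*(s - 2) + m*(-4*s^2 + 12*s - 8) + 8*s^2 - 28*s + 24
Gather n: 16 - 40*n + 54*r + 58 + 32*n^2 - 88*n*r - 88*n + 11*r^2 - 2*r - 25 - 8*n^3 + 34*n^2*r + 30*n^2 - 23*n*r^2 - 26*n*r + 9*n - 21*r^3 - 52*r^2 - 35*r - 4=-8*n^3 + n^2*(34*r + 62) + n*(-23*r^2 - 114*r - 119) - 21*r^3 - 41*r^2 + 17*r + 45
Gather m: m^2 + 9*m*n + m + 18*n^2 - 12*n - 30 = m^2 + m*(9*n + 1) + 18*n^2 - 12*n - 30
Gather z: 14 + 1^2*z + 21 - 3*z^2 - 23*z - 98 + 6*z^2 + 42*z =3*z^2 + 20*z - 63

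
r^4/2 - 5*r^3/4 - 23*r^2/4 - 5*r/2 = r*(r/2 + 1)*(r - 5)*(r + 1/2)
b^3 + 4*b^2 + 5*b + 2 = (b + 1)^2*(b + 2)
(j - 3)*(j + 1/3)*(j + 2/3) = j^3 - 2*j^2 - 25*j/9 - 2/3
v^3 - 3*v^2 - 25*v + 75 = (v - 5)*(v - 3)*(v + 5)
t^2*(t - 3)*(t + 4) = t^4 + t^3 - 12*t^2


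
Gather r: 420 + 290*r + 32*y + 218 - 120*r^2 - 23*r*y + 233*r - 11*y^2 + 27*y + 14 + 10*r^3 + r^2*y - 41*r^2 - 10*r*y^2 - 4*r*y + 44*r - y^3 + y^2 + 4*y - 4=10*r^3 + r^2*(y - 161) + r*(-10*y^2 - 27*y + 567) - y^3 - 10*y^2 + 63*y + 648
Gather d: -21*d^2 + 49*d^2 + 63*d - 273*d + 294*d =28*d^2 + 84*d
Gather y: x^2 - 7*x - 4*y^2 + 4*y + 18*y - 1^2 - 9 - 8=x^2 - 7*x - 4*y^2 + 22*y - 18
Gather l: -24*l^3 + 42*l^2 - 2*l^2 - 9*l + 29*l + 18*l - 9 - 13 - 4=-24*l^3 + 40*l^2 + 38*l - 26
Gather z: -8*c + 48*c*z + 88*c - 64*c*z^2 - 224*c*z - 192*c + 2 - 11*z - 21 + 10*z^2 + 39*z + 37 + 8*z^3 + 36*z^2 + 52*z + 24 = -112*c + 8*z^3 + z^2*(46 - 64*c) + z*(80 - 176*c) + 42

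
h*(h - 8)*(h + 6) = h^3 - 2*h^2 - 48*h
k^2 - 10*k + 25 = (k - 5)^2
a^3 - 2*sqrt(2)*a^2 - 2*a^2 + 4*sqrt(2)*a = a*(a - 2)*(a - 2*sqrt(2))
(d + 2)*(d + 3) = d^2 + 5*d + 6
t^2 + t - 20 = (t - 4)*(t + 5)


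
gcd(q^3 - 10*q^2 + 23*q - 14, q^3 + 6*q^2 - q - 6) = q - 1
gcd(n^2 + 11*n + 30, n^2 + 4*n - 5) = n + 5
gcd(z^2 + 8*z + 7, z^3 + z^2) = z + 1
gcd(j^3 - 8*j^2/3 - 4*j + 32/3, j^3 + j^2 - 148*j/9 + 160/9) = j - 8/3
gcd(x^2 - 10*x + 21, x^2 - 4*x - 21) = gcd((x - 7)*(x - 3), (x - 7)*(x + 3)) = x - 7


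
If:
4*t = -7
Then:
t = -7/4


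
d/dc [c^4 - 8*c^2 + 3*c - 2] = 4*c^3 - 16*c + 3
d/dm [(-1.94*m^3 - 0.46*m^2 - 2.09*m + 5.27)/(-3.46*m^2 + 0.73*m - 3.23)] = (6.7124*m^4 - 2.8324*m^3 + 11.2314*m^2 + 39.44*m + 2.9036)/(11.9716*m^4 - 5.0516*m^3 + 22.8845*m^2 - 4.7158*m + 10.4329)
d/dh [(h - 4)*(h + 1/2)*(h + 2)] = 3*h^2 - 3*h - 9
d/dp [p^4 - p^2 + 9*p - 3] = 4*p^3 - 2*p + 9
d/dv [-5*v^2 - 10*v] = -10*v - 10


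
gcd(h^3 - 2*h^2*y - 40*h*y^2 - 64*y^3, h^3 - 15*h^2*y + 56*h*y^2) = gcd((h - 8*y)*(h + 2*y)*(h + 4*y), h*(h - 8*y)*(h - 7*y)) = -h + 8*y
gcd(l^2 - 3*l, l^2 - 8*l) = l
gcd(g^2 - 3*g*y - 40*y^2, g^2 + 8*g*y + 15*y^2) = g + 5*y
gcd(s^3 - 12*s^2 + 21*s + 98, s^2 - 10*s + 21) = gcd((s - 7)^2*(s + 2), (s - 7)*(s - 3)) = s - 7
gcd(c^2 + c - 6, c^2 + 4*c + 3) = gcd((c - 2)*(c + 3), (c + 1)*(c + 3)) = c + 3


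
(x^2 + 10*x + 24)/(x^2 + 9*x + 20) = (x + 6)/(x + 5)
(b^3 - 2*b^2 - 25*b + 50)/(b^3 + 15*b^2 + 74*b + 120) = (b^2 - 7*b + 10)/(b^2 + 10*b + 24)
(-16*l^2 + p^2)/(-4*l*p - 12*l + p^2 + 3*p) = (4*l + p)/(p + 3)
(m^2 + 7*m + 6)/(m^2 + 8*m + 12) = (m + 1)/(m + 2)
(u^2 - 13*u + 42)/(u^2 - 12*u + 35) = (u - 6)/(u - 5)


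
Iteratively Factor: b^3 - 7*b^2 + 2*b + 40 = (b - 4)*(b^2 - 3*b - 10) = (b - 5)*(b - 4)*(b + 2)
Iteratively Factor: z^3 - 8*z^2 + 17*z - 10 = (z - 5)*(z^2 - 3*z + 2) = (z - 5)*(z - 1)*(z - 2)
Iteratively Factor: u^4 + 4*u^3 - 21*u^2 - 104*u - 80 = (u + 4)*(u^3 - 21*u - 20) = (u + 1)*(u + 4)*(u^2 - u - 20) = (u + 1)*(u + 4)^2*(u - 5)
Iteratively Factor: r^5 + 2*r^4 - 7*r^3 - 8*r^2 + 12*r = (r + 2)*(r^4 - 7*r^2 + 6*r) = (r + 2)*(r + 3)*(r^3 - 3*r^2 + 2*r) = r*(r + 2)*(r + 3)*(r^2 - 3*r + 2) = r*(r - 2)*(r + 2)*(r + 3)*(r - 1)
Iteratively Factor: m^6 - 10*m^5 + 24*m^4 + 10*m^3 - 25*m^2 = (m)*(m^5 - 10*m^4 + 24*m^3 + 10*m^2 - 25*m) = m*(m - 1)*(m^4 - 9*m^3 + 15*m^2 + 25*m) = m*(m - 5)*(m - 1)*(m^3 - 4*m^2 - 5*m) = m*(m - 5)^2*(m - 1)*(m^2 + m) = m^2*(m - 5)^2*(m - 1)*(m + 1)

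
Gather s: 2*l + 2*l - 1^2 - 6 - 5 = 4*l - 12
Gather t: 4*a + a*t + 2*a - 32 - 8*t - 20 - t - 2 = 6*a + t*(a - 9) - 54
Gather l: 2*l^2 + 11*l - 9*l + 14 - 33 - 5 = 2*l^2 + 2*l - 24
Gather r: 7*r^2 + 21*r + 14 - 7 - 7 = 7*r^2 + 21*r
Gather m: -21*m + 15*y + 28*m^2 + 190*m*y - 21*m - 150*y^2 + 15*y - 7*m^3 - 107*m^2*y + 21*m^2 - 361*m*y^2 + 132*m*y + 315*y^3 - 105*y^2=-7*m^3 + m^2*(49 - 107*y) + m*(-361*y^2 + 322*y - 42) + 315*y^3 - 255*y^2 + 30*y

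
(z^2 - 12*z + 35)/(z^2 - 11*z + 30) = (z - 7)/(z - 6)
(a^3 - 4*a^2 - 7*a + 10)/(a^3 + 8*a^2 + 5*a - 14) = (a - 5)/(a + 7)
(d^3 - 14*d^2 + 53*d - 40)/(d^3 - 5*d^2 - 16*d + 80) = (d^2 - 9*d + 8)/(d^2 - 16)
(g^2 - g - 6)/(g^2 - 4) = (g - 3)/(g - 2)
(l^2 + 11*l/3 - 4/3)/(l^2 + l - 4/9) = 3*(l + 4)/(3*l + 4)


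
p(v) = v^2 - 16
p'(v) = 2*v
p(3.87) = -1.02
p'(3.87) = 7.74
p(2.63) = -9.08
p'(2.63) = 5.26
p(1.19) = -14.58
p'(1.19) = 2.38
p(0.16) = -15.97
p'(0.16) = 0.32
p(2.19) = -11.20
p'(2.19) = 4.38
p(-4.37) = 3.10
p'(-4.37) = -8.74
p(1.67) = -13.21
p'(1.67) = 3.34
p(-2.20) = -11.16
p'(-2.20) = -4.40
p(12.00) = 128.00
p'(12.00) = 24.00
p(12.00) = 128.00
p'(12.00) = 24.00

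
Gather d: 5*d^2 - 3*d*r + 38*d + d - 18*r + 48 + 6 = 5*d^2 + d*(39 - 3*r) - 18*r + 54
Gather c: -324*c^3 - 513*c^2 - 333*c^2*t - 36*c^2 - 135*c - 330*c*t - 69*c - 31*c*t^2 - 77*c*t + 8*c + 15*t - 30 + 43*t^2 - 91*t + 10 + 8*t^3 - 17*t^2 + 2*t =-324*c^3 + c^2*(-333*t - 549) + c*(-31*t^2 - 407*t - 196) + 8*t^3 + 26*t^2 - 74*t - 20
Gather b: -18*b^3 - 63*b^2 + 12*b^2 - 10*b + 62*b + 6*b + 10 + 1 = -18*b^3 - 51*b^2 + 58*b + 11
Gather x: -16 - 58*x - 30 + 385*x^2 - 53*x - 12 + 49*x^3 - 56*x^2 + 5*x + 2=49*x^3 + 329*x^2 - 106*x - 56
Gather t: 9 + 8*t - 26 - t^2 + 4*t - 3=-t^2 + 12*t - 20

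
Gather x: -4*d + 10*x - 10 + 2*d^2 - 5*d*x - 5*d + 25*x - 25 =2*d^2 - 9*d + x*(35 - 5*d) - 35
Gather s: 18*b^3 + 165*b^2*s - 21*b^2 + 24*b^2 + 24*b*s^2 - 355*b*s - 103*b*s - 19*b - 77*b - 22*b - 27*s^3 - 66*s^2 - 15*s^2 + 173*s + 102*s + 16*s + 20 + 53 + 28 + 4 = 18*b^3 + 3*b^2 - 118*b - 27*s^3 + s^2*(24*b - 81) + s*(165*b^2 - 458*b + 291) + 105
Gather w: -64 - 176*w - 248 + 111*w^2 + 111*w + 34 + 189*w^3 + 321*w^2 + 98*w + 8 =189*w^3 + 432*w^2 + 33*w - 270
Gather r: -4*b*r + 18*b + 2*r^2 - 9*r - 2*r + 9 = 18*b + 2*r^2 + r*(-4*b - 11) + 9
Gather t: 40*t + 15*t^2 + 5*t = 15*t^2 + 45*t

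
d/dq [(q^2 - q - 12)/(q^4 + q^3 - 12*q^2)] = (q*(2*q - 1)*(q^2 + q - 12) + (-q^2 + q + 12)*(4*q^2 + 3*q - 24))/(q^3*(q^2 + q - 12)^2)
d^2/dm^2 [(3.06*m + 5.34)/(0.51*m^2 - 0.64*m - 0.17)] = ((-9.3636*m - 1.53)*(-0.51*m^2 + 0.64*m + 0.17) - (1.02*m - 0.64)*(2.04*m - 1.28)*(3.06*m + 5.34))/(-0.51*m^2 + 0.64*m + 0.17)^3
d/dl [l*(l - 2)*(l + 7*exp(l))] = 7*l^2*exp(l) + 3*l^2 - 4*l - 14*exp(l)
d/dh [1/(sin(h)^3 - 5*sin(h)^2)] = (10 - 3*sin(h))*cos(h)/((sin(h) - 5)^2*sin(h)^3)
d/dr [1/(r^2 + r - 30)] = (-2*r - 1)/(r^2 + r - 30)^2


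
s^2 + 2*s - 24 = (s - 4)*(s + 6)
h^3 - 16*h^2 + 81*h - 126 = (h - 7)*(h - 6)*(h - 3)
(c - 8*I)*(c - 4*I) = c^2 - 12*I*c - 32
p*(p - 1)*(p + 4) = p^3 + 3*p^2 - 4*p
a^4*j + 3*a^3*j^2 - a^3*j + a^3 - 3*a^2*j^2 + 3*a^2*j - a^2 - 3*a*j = a*(a - 1)*(a + 3*j)*(a*j + 1)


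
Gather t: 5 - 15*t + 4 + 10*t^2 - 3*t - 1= 10*t^2 - 18*t + 8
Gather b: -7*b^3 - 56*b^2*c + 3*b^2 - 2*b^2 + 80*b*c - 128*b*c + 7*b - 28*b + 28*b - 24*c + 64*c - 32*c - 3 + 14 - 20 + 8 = -7*b^3 + b^2*(1 - 56*c) + b*(7 - 48*c) + 8*c - 1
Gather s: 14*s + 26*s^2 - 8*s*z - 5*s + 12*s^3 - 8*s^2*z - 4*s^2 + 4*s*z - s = 12*s^3 + s^2*(22 - 8*z) + s*(8 - 4*z)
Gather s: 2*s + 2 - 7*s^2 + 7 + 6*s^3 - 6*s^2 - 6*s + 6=6*s^3 - 13*s^2 - 4*s + 15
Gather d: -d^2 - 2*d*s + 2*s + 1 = -d^2 - 2*d*s + 2*s + 1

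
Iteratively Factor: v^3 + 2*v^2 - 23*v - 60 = (v + 4)*(v^2 - 2*v - 15) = (v - 5)*(v + 4)*(v + 3)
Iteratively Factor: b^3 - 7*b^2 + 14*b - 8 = (b - 4)*(b^2 - 3*b + 2) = (b - 4)*(b - 1)*(b - 2)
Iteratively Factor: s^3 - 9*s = (s - 3)*(s^2 + 3*s) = (s - 3)*(s + 3)*(s)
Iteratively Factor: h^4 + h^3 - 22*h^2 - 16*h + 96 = (h - 2)*(h^3 + 3*h^2 - 16*h - 48) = (h - 2)*(h + 3)*(h^2 - 16) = (h - 2)*(h + 3)*(h + 4)*(h - 4)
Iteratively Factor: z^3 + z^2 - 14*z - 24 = (z + 3)*(z^2 - 2*z - 8) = (z + 2)*(z + 3)*(z - 4)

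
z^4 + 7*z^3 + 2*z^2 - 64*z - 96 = (z - 3)*(z + 2)*(z + 4)^2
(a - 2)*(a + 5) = a^2 + 3*a - 10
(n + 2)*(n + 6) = n^2 + 8*n + 12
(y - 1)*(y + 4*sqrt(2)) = y^2 - y + 4*sqrt(2)*y - 4*sqrt(2)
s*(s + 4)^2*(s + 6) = s^4 + 14*s^3 + 64*s^2 + 96*s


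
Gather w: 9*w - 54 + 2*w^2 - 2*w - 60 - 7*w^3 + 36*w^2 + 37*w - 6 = -7*w^3 + 38*w^2 + 44*w - 120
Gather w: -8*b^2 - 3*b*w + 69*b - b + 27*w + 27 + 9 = -8*b^2 + 68*b + w*(27 - 3*b) + 36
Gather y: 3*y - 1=3*y - 1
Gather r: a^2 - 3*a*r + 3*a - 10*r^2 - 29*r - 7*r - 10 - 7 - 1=a^2 + 3*a - 10*r^2 + r*(-3*a - 36) - 18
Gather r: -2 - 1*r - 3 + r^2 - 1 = r^2 - r - 6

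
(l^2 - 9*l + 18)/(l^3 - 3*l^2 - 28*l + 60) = (l - 3)/(l^2 + 3*l - 10)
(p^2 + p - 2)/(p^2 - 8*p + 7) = (p + 2)/(p - 7)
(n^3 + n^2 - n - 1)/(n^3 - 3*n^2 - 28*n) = (-n^3 - n^2 + n + 1)/(n*(-n^2 + 3*n + 28))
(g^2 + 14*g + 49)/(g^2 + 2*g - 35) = (g + 7)/(g - 5)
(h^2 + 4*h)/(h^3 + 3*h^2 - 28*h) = (h + 4)/(h^2 + 3*h - 28)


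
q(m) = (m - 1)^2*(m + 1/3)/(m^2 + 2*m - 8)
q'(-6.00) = -2.83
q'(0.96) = 0.02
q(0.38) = -0.04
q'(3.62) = 0.59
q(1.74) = -0.76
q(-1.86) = 1.51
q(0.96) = -0.00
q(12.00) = 9.33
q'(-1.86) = -2.36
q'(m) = (-2*m - 2)*(m - 1)^2*(m + 1/3)/(m^2 + 2*m - 8)^2 + (m - 1)^2/(m^2 + 2*m - 8) + (m + 1/3)*(2*m - 2)/(m^2 + 2*m - 8)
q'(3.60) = 0.58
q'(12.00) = 0.94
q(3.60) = 2.19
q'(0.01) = -0.05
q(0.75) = -0.01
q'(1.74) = -5.22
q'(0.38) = 0.06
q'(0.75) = 0.07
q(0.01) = -0.04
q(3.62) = 2.20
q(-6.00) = -17.35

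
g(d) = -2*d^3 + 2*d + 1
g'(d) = 2 - 6*d^2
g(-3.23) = 61.94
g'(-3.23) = -60.60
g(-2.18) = 17.36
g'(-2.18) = -26.51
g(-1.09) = 1.41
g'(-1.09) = -5.13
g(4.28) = -147.25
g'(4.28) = -107.91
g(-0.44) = 0.29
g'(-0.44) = 0.84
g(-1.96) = 12.14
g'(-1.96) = -21.05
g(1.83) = -7.60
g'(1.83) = -18.09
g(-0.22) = 0.58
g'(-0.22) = 1.71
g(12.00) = -3431.00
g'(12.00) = -862.00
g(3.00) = -47.00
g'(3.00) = -52.00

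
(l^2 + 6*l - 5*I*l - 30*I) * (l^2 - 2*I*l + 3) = l^4 + 6*l^3 - 7*I*l^3 - 7*l^2 - 42*I*l^2 - 42*l - 15*I*l - 90*I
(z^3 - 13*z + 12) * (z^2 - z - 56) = z^5 - z^4 - 69*z^3 + 25*z^2 + 716*z - 672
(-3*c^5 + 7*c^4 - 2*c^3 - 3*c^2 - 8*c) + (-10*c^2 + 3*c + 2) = -3*c^5 + 7*c^4 - 2*c^3 - 13*c^2 - 5*c + 2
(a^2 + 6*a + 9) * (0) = 0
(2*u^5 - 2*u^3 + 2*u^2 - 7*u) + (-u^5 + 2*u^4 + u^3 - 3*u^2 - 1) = u^5 + 2*u^4 - u^3 - u^2 - 7*u - 1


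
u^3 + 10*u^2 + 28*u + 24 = (u + 2)^2*(u + 6)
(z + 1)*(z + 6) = z^2 + 7*z + 6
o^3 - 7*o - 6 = (o - 3)*(o + 1)*(o + 2)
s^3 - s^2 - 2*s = s*(s - 2)*(s + 1)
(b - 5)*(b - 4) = b^2 - 9*b + 20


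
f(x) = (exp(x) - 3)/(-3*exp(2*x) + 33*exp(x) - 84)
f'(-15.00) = 0.00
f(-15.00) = 0.04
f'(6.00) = 0.00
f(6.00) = 0.00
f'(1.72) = 0.99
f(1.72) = 0.38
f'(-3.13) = 0.00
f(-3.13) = 0.04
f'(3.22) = 0.03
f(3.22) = -0.02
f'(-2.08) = 0.00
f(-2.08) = 0.04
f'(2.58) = 0.14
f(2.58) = -0.06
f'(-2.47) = 0.00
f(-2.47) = 0.04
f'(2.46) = 0.21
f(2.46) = -0.08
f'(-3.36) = 0.00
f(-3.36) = 0.04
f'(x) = (exp(x) - 3)*(6*exp(2*x) - 33*exp(x))/(-3*exp(2*x) + 33*exp(x) - 84)^2 + exp(x)/(-3*exp(2*x) + 33*exp(x) - 84)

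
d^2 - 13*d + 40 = (d - 8)*(d - 5)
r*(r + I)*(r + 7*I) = r^3 + 8*I*r^2 - 7*r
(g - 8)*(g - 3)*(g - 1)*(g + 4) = g^4 - 8*g^3 - 13*g^2 + 116*g - 96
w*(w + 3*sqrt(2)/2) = w^2 + 3*sqrt(2)*w/2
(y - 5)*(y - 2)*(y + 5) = y^3 - 2*y^2 - 25*y + 50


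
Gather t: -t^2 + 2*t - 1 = -t^2 + 2*t - 1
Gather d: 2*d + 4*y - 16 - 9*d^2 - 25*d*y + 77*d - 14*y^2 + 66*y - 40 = -9*d^2 + d*(79 - 25*y) - 14*y^2 + 70*y - 56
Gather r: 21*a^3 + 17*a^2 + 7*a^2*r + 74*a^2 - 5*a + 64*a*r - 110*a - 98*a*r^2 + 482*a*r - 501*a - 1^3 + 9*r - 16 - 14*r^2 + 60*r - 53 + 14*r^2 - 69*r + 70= 21*a^3 + 91*a^2 - 98*a*r^2 - 616*a + r*(7*a^2 + 546*a)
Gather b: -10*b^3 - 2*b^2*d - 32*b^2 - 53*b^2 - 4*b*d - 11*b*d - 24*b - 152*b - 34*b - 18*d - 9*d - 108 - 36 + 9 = -10*b^3 + b^2*(-2*d - 85) + b*(-15*d - 210) - 27*d - 135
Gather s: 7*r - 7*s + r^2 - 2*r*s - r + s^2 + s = r^2 + 6*r + s^2 + s*(-2*r - 6)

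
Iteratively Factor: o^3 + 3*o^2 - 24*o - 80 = (o - 5)*(o^2 + 8*o + 16) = (o - 5)*(o + 4)*(o + 4)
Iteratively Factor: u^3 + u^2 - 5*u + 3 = (u + 3)*(u^2 - 2*u + 1) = (u - 1)*(u + 3)*(u - 1)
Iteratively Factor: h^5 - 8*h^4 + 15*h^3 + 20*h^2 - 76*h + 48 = (h - 3)*(h^4 - 5*h^3 + 20*h - 16) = (h - 3)*(h - 2)*(h^3 - 3*h^2 - 6*h + 8) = (h - 3)*(h - 2)*(h + 2)*(h^2 - 5*h + 4) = (h - 3)*(h - 2)*(h - 1)*(h + 2)*(h - 4)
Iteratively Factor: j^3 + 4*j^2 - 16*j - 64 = (j + 4)*(j^2 - 16) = (j - 4)*(j + 4)*(j + 4)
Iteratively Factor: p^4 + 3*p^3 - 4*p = (p + 2)*(p^3 + p^2 - 2*p) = (p - 1)*(p + 2)*(p^2 + 2*p) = (p - 1)*(p + 2)^2*(p)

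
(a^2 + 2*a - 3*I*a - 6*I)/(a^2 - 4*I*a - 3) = (a + 2)/(a - I)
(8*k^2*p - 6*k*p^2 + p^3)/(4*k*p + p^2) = (8*k^2 - 6*k*p + p^2)/(4*k + p)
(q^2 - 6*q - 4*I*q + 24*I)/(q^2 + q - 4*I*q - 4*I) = (q - 6)/(q + 1)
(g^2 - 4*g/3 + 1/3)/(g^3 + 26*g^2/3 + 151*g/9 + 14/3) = 3*(3*g^2 - 4*g + 1)/(9*g^3 + 78*g^2 + 151*g + 42)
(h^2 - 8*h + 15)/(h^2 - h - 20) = (h - 3)/(h + 4)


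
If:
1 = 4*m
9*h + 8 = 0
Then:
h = -8/9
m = 1/4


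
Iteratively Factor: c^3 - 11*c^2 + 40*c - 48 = (c - 4)*(c^2 - 7*c + 12) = (c - 4)^2*(c - 3)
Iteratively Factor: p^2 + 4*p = (p)*(p + 4)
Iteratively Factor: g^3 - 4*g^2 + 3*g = (g - 3)*(g^2 - g) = g*(g - 3)*(g - 1)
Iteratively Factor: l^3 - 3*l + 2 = (l - 1)*(l^2 + l - 2) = (l - 1)^2*(l + 2)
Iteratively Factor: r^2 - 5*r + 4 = (r - 1)*(r - 4)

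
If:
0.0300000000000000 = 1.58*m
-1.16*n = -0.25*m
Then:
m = 0.02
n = 0.00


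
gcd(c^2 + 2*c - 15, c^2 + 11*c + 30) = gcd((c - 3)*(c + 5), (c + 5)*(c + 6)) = c + 5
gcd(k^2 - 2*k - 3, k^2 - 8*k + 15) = k - 3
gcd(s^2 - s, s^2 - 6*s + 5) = s - 1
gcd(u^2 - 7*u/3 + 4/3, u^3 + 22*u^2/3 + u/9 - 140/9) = u - 4/3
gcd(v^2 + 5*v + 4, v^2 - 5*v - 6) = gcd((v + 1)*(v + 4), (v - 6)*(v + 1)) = v + 1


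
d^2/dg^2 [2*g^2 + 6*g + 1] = 4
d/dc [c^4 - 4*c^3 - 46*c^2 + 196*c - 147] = 4*c^3 - 12*c^2 - 92*c + 196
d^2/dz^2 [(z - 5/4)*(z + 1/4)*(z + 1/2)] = 6*z - 1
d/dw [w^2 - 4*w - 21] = 2*w - 4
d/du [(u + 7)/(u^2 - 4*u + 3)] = (u^2 - 4*u - 2*(u - 2)*(u + 7) + 3)/(u^2 - 4*u + 3)^2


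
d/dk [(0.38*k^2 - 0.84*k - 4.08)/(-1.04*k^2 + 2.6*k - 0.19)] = (0.1144*k^2 - 8.6308*k + 10.7676)/(1.0816*k^4 - 5.408*k^3 + 7.1552*k^2 - 0.988*k + 0.0361)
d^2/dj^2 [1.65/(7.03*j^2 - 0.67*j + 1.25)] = (-163.08897*j^2 + 15.54333*j + 1.65*(14.06*j - 0.67)*(28.12*j - 1.34) - 28.99875)/(7.03*j^2 - 0.67*j + 1.25)^3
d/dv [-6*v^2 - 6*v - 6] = -12*v - 6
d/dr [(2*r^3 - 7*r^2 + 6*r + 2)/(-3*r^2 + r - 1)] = (-6*r^4 + 4*r^3 + 5*r^2 + 26*r - 8)/(9*r^4 - 6*r^3 + 7*r^2 - 2*r + 1)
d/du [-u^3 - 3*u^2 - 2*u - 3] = -3*u^2 - 6*u - 2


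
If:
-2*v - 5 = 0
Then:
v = -5/2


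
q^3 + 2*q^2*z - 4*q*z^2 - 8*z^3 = (q - 2*z)*(q + 2*z)^2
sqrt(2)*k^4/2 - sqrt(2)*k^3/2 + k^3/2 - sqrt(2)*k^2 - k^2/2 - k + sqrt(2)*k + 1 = (k - 1)*(k - sqrt(2))*(k + sqrt(2)/2)*(sqrt(2)*k/2 + 1)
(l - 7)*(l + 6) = l^2 - l - 42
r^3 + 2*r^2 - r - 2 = (r - 1)*(r + 1)*(r + 2)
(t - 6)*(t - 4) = t^2 - 10*t + 24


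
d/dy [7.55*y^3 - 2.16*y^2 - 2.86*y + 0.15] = 22.65*y^2 - 4.32*y - 2.86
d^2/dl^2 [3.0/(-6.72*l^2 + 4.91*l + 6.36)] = (-270.9504*l^2 + 197.9712*l + 3.0*(13.44*l - 4.91)*(26.88*l - 9.82) + 256.4352)/(-6.72*l^2 + 4.91*l + 6.36)^3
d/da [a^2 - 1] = 2*a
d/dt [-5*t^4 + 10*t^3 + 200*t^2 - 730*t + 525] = -20*t^3 + 30*t^2 + 400*t - 730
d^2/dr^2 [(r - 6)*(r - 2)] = 2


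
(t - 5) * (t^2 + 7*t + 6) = t^3 + 2*t^2 - 29*t - 30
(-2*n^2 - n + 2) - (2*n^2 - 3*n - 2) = -4*n^2 + 2*n + 4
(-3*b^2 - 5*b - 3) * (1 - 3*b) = 9*b^3 + 12*b^2 + 4*b - 3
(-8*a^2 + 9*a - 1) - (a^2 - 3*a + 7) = -9*a^2 + 12*a - 8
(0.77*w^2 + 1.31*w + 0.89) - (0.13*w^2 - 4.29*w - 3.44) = 0.64*w^2 + 5.6*w + 4.33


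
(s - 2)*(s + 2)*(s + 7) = s^3 + 7*s^2 - 4*s - 28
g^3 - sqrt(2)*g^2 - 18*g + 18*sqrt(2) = (g - 3*sqrt(2))*(g - sqrt(2))*(g + 3*sqrt(2))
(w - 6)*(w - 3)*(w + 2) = w^3 - 7*w^2 + 36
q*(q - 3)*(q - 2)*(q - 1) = q^4 - 6*q^3 + 11*q^2 - 6*q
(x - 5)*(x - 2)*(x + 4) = x^3 - 3*x^2 - 18*x + 40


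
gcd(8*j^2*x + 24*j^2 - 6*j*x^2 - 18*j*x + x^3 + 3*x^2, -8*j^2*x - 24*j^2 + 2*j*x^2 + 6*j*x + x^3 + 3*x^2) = -2*j*x - 6*j + x^2 + 3*x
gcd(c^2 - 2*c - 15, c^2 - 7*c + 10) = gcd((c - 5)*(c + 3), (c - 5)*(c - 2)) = c - 5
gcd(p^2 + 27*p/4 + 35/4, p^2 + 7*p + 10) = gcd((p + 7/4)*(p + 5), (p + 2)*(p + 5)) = p + 5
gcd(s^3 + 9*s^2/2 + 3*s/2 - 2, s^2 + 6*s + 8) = s + 4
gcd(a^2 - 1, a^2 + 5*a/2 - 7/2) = a - 1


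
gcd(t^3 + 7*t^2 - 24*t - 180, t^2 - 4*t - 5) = t - 5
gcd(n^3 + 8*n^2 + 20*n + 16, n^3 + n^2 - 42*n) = 1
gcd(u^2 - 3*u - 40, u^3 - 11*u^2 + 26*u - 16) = u - 8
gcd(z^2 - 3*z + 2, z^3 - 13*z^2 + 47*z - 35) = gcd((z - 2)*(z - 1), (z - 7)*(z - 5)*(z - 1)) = z - 1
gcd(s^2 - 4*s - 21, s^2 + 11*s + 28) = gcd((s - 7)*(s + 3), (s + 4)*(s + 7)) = 1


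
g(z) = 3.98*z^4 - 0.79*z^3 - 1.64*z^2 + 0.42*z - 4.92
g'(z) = 15.92*z^3 - 2.37*z^2 - 3.28*z + 0.42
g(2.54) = 138.28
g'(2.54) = 237.68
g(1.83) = 30.15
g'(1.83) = 84.05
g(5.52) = 3509.76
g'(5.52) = 2587.79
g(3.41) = 484.26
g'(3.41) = 592.93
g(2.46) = 120.18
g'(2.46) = 215.01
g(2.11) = 60.13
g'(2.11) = 132.50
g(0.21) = -4.90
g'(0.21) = -0.23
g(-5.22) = 3015.62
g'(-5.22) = -2311.44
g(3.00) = 282.63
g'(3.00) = 399.09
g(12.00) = 80928.12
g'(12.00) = 27129.54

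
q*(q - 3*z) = q^2 - 3*q*z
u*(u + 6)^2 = u^3 + 12*u^2 + 36*u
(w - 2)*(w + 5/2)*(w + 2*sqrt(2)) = w^3 + w^2/2 + 2*sqrt(2)*w^2 - 5*w + sqrt(2)*w - 10*sqrt(2)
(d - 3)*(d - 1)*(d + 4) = d^3 - 13*d + 12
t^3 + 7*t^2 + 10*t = t*(t + 2)*(t + 5)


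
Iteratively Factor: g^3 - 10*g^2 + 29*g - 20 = (g - 1)*(g^2 - 9*g + 20) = (g - 5)*(g - 1)*(g - 4)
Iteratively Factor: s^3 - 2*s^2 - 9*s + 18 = (s - 3)*(s^2 + s - 6) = (s - 3)*(s - 2)*(s + 3)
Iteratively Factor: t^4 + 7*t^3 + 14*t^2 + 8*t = (t + 4)*(t^3 + 3*t^2 + 2*t) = (t + 2)*(t + 4)*(t^2 + t) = (t + 1)*(t + 2)*(t + 4)*(t)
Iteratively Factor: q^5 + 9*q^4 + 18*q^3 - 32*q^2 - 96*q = (q + 4)*(q^4 + 5*q^3 - 2*q^2 - 24*q) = (q + 3)*(q + 4)*(q^3 + 2*q^2 - 8*q) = (q - 2)*(q + 3)*(q + 4)*(q^2 + 4*q) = q*(q - 2)*(q + 3)*(q + 4)*(q + 4)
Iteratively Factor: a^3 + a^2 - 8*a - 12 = (a + 2)*(a^2 - a - 6) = (a + 2)^2*(a - 3)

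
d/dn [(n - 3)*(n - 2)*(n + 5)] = 3*n^2 - 19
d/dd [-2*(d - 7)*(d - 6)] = 26 - 4*d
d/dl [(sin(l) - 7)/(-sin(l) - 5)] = -12*cos(l)/(sin(l) + 5)^2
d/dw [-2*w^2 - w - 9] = -4*w - 1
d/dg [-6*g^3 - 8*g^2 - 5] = 2*g*(-9*g - 8)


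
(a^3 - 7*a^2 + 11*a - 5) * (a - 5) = a^4 - 12*a^3 + 46*a^2 - 60*a + 25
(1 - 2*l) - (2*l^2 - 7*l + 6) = -2*l^2 + 5*l - 5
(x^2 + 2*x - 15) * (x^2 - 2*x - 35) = x^4 - 54*x^2 - 40*x + 525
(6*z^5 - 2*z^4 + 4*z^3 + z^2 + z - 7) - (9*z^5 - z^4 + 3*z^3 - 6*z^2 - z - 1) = -3*z^5 - z^4 + z^3 + 7*z^2 + 2*z - 6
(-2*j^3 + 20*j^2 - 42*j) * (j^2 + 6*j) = -2*j^5 + 8*j^4 + 78*j^3 - 252*j^2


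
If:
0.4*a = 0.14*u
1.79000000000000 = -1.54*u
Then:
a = -0.41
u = -1.16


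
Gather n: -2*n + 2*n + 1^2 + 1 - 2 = 0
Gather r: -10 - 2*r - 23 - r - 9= -3*r - 42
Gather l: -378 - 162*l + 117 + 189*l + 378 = 27*l + 117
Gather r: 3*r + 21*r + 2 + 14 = 24*r + 16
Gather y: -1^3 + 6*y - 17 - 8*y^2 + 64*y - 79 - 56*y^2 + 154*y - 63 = -64*y^2 + 224*y - 160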